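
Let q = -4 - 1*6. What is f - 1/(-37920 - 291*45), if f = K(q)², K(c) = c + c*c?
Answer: 413221501/51015 ≈ 8100.0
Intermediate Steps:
q = -10 (q = -4 - 6 = -10)
K(c) = c + c²
f = 8100 (f = (-10*(1 - 10))² = (-10*(-9))² = 90² = 8100)
f - 1/(-37920 - 291*45) = 8100 - 1/(-37920 - 291*45) = 8100 - 1/(-37920 - 13095) = 8100 - 1/(-51015) = 8100 - 1*(-1/51015) = 8100 + 1/51015 = 413221501/51015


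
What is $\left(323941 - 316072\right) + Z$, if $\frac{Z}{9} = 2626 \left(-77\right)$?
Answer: $-1811949$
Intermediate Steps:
$Z = -1819818$ ($Z = 9 \cdot 2626 \left(-77\right) = 9 \left(-202202\right) = -1819818$)
$\left(323941 - 316072\right) + Z = \left(323941 - 316072\right) - 1819818 = 7869 - 1819818 = -1811949$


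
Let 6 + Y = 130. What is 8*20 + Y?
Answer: 284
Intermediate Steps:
Y = 124 (Y = -6 + 130 = 124)
8*20 + Y = 8*20 + 124 = 160 + 124 = 284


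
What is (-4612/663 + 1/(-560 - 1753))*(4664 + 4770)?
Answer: -33547992682/511173 ≈ -65629.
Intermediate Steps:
(-4612/663 + 1/(-560 - 1753))*(4664 + 4770) = (-4612*1/663 + 1/(-2313))*9434 = (-4612/663 - 1/2313)*9434 = -3556073/511173*9434 = -33547992682/511173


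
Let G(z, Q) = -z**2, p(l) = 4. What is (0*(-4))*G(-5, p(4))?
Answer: 0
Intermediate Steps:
(0*(-4))*G(-5, p(4)) = (0*(-4))*(-1*(-5)**2) = 0*(-1*25) = 0*(-25) = 0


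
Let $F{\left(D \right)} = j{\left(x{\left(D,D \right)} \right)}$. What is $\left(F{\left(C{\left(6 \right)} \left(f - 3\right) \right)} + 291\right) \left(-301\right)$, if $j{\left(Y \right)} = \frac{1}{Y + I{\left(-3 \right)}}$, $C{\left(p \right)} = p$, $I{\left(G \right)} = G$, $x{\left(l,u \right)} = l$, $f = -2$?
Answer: $- \frac{2890202}{33} \approx -87582.0$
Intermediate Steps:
$j{\left(Y \right)} = \frac{1}{-3 + Y}$ ($j{\left(Y \right)} = \frac{1}{Y - 3} = \frac{1}{-3 + Y}$)
$F{\left(D \right)} = \frac{1}{-3 + D}$
$\left(F{\left(C{\left(6 \right)} \left(f - 3\right) \right)} + 291\right) \left(-301\right) = \left(\frac{1}{-3 + 6 \left(-2 - 3\right)} + 291\right) \left(-301\right) = \left(\frac{1}{-3 + 6 \left(-5\right)} + 291\right) \left(-301\right) = \left(\frac{1}{-3 - 30} + 291\right) \left(-301\right) = \left(\frac{1}{-33} + 291\right) \left(-301\right) = \left(- \frac{1}{33} + 291\right) \left(-301\right) = \frac{9602}{33} \left(-301\right) = - \frac{2890202}{33}$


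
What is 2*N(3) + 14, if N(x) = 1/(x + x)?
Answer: 43/3 ≈ 14.333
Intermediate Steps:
N(x) = 1/(2*x)
2*N(3) + 14 = 2*((1/2)/3) + 14 = 2*((1/2)*(1/3)) + 14 = 2*(1/6) + 14 = 1/3 + 14 = 43/3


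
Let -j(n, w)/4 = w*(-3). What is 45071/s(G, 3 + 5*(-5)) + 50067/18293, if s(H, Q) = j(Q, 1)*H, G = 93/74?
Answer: 30533838097/10207494 ≈ 2991.3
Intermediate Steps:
j(n, w) = 12*w (j(n, w) = -4*w*(-3) = -(-12)*w = 12*w)
G = 93/74 (G = 93*(1/74) = 93/74 ≈ 1.2568)
s(H, Q) = 12*H (s(H, Q) = (12*1)*H = 12*H)
45071/s(G, 3 + 5*(-5)) + 50067/18293 = 45071/((12*(93/74))) + 50067/18293 = 45071/(558/37) + 50067*(1/18293) = 45071*(37/558) + 50067/18293 = 1667627/558 + 50067/18293 = 30533838097/10207494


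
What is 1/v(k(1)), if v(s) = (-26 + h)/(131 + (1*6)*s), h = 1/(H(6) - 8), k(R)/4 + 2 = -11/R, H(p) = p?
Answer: 362/53 ≈ 6.8302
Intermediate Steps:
k(R) = -8 - 44/R (k(R) = -8 + 4*(-11/R) = -8 - 44/R)
h = -½ (h = 1/(6 - 8) = 1/(-2) = -½ ≈ -0.50000)
v(s) = -53/(2*(131 + 6*s)) (v(s) = (-26 - ½)/(131 + (1*6)*s) = -53/(2*(131 + 6*s)))
1/v(k(1)) = 1/(-53/(262 + 12*(-8 - 44/1))) = 1/(-53/(262 + 12*(-8 - 44*1))) = 1/(-53/(262 + 12*(-8 - 44))) = 1/(-53/(262 + 12*(-52))) = 1/(-53/(262 - 624)) = 1/(-53/(-362)) = 1/(-53*(-1/362)) = 1/(53/362) = 362/53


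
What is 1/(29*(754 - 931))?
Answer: -1/5133 ≈ -0.00019482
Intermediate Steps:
1/(29*(754 - 931)) = 1/(29*(-177)) = 1/(-5133) = -1/5133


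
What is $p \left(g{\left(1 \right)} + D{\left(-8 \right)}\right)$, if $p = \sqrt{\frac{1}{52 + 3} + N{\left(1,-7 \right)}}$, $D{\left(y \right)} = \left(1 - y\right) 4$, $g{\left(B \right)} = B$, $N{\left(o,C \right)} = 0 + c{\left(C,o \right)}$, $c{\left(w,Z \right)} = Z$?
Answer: $\frac{74 \sqrt{770}}{55} \approx 37.335$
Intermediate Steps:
$N{\left(o,C \right)} = o$ ($N{\left(o,C \right)} = 0 + o = o$)
$D{\left(y \right)} = 4 - 4 y$
$p = \frac{2 \sqrt{770}}{55}$ ($p = \sqrt{\frac{1}{52 + 3} + 1} = \sqrt{\frac{1}{55} + 1} = \sqrt{\frac{56}{55}} = \frac{2 \sqrt{770}}{55} \approx 1.0091$)
$p \left(g{\left(1 \right)} + D{\left(-8 \right)}\right) = \frac{2 \sqrt{770}}{55} \left(1 + \left(4 - -32\right)\right) = \frac{2 \sqrt{770}}{55} \left(1 + \left(4 + 32\right)\right) = \frac{2 \sqrt{770}}{55} \left(1 + 36\right) = \frac{2 \sqrt{770}}{55} \cdot 37 = \frac{74 \sqrt{770}}{55}$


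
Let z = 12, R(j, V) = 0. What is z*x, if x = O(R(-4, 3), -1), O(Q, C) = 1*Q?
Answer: 0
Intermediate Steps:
O(Q, C) = Q
x = 0
z*x = 12*0 = 0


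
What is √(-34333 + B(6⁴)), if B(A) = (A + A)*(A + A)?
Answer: √6684131 ≈ 2585.4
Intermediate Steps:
B(A) = 4*A² (B(A) = (2*A)*(2*A) = 4*A²)
√(-34333 + B(6⁴)) = √(-34333 + 4*(6⁴)²) = √(-34333 + 4*1296²) = √(-34333 + 4*1679616) = √(-34333 + 6718464) = √6684131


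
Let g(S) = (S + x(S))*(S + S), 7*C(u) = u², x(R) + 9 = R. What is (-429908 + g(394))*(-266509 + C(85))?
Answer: -341830125072/7 ≈ -4.8833e+10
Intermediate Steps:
x(R) = -9 + R
C(u) = u²/7
g(S) = 2*S*(-9 + 2*S) (g(S) = (S + (-9 + S))*(S + S) = (-9 + 2*S)*(2*S) = 2*S*(-9 + 2*S))
(-429908 + g(394))*(-266509 + C(85)) = (-429908 + 2*394*(-9 + 2*394))*(-266509 + (⅐)*85²) = (-429908 + 2*394*(-9 + 788))*(-266509 + (⅐)*7225) = (-429908 + 2*394*779)*(-266509 + 7225/7) = (-429908 + 613852)*(-1858338/7) = 183944*(-1858338/7) = -341830125072/7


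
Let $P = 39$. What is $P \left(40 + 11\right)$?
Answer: $1989$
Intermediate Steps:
$P \left(40 + 11\right) = 39 \left(40 + 11\right) = 39 \cdot 51 = 1989$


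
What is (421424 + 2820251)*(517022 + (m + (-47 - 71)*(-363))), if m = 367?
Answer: 1816060893525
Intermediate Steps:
(421424 + 2820251)*(517022 + (m + (-47 - 71)*(-363))) = (421424 + 2820251)*(517022 + (367 + (-47 - 71)*(-363))) = 3241675*(517022 + (367 - 118*(-363))) = 3241675*(517022 + (367 + 42834)) = 3241675*(517022 + 43201) = 3241675*560223 = 1816060893525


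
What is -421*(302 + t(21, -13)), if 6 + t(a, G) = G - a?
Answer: -110302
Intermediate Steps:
t(a, G) = -6 + G - a (t(a, G) = -6 + (G - a) = -6 + G - a)
-421*(302 + t(21, -13)) = -421*(302 + (-6 - 13 - 1*21)) = -421*(302 + (-6 - 13 - 21)) = -421*(302 - 40) = -421*262 = -110302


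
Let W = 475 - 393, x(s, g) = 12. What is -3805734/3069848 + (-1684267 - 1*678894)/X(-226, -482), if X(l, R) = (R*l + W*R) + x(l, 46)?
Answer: -234960597619/6659651505 ≈ -35.281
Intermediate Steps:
W = 82
X(l, R) = 12 + 82*R + R*l (X(l, R) = (R*l + 82*R) + 12 = (82*R + R*l) + 12 = 12 + 82*R + R*l)
-3805734/3069848 + (-1684267 - 1*678894)/X(-226, -482) = -3805734/3069848 + (-1684267 - 1*678894)/(12 + 82*(-482) - 482*(-226)) = -3805734*1/3069848 + (-1684267 - 678894)/(12 - 39524 + 108932) = -1902867/1534924 - 2363161/69420 = -234960597619/6659651505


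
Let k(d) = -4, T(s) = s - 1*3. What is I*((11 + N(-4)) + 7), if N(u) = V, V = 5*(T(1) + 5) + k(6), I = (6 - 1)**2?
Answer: 725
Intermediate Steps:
T(s) = -3 + s (T(s) = s - 3 = -3 + s)
I = 25 (I = 5**2 = 25)
V = 11 (V = 5*((-3 + 1) + 5) - 4 = 5*(-2 + 5) - 4 = 5*3 - 4 = 15 - 4 = 11)
N(u) = 11
I*((11 + N(-4)) + 7) = 25*((11 + 11) + 7) = 25*(22 + 7) = 25*29 = 725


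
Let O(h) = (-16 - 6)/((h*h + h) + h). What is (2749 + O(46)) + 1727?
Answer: 4941493/1104 ≈ 4476.0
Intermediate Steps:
O(h) = -22/(h² + 2*h) (O(h) = -22/((h² + h) + h) = -22/((h + h²) + h) = -22/(h² + 2*h))
(2749 + O(46)) + 1727 = (2749 - 22/(46*(2 + 46))) + 1727 = (2749 - 22*1/46/48) + 1727 = (2749 - 22*1/46*1/48) + 1727 = (2749 - 11/1104) + 1727 = 3034885/1104 + 1727 = 4941493/1104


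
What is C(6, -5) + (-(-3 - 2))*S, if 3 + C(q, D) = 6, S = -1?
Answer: -2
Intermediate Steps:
C(q, D) = 3 (C(q, D) = -3 + 6 = 3)
C(6, -5) + (-(-3 - 2))*S = 3 - (-3 - 2)*(-1) = 3 - 1*(-5)*(-1) = 3 + 5*(-1) = 3 - 5 = -2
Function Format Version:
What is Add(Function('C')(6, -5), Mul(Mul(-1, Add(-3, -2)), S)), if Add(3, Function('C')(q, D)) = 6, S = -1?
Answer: -2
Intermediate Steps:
Function('C')(q, D) = 3 (Function('C')(q, D) = Add(-3, 6) = 3)
Add(Function('C')(6, -5), Mul(Mul(-1, Add(-3, -2)), S)) = Add(3, Mul(Mul(-1, Add(-3, -2)), -1)) = Add(3, Mul(Mul(-1, -5), -1)) = Add(3, Mul(5, -1)) = Add(3, -5) = -2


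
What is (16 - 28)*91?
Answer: -1092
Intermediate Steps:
(16 - 28)*91 = -12*91 = -1092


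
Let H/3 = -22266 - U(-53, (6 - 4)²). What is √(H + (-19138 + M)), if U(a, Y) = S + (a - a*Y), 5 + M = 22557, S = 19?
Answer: 3*I*√7102 ≈ 252.82*I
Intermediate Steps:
M = 22552 (M = -5 + 22557 = 22552)
U(a, Y) = 19 + a - Y*a (U(a, Y) = 19 + (a - a*Y) = 19 + (a - Y*a) = 19 + a - Y*a)
H = -67332 (H = 3*(-22266 - (19 - 53 - 1*(6 - 4)²*(-53))) = 3*(-22266 - (19 - 53 - 1*2²*(-53))) = 3*(-22266 - (19 - 53 - 1*4*(-53))) = 3*(-22266 - (19 - 53 + 212)) = 3*(-22266 - 1*178) = 3*(-22266 - 178) = 3*(-22444) = -67332)
√(H + (-19138 + M)) = √(-67332 + (-19138 + 22552)) = √(-67332 + 3414) = √(-63918) = 3*I*√7102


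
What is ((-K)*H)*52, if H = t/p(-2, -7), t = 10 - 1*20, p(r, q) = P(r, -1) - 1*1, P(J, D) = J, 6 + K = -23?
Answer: 15080/3 ≈ 5026.7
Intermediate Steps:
K = -29 (K = -6 - 23 = -29)
p(r, q) = -1 + r (p(r, q) = r - 1*1 = r - 1 = -1 + r)
t = -10 (t = 10 - 20 = -10)
H = 10/3 (H = -10/(-1 - 2) = -10/(-3) = -10*(-⅓) = 10/3 ≈ 3.3333)
((-K)*H)*52 = (-1*(-29)*(10/3))*52 = (29*(10/3))*52 = (290/3)*52 = 15080/3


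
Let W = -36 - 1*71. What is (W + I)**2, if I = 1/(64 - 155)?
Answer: 94828644/8281 ≈ 11451.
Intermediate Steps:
W = -107 (W = -36 - 71 = -107)
I = -1/91 (I = 1/(-91) = -1/91 ≈ -0.010989)
(W + I)**2 = (-107 - 1/91)**2 = (-9738/91)**2 = 94828644/8281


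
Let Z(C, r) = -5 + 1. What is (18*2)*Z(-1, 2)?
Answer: -144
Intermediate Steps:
Z(C, r) = -4
(18*2)*Z(-1, 2) = (18*2)*(-4) = 36*(-4) = -144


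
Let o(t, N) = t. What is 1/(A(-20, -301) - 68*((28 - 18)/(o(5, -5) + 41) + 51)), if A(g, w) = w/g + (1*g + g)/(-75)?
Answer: -276/956947 ≈ -0.00028842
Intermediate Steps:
A(g, w) = -2*g/75 + w/g (A(g, w) = w/g + (g + g)*(-1/75) = w/g + (2*g)*(-1/75) = w/g - 2*g/75 = -2*g/75 + w/g)
1/(A(-20, -301) - 68*((28 - 18)/(o(5, -5) + 41) + 51)) = 1/((-2/75*(-20) - 301/(-20)) - 68*((28 - 18)/(5 + 41) + 51)) = 1/((8/15 - 301*(-1/20)) - 68*(10/46 + 51)) = 1/((8/15 + 301/20) - 68*(10*(1/46) + 51)) = 1/(187/12 - 68*(5/23 + 51)) = 1/(187/12 - 68*1178/23) = 1/(187/12 - 80104/23) = 1/(-956947/276) = -276/956947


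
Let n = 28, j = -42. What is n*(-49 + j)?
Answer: -2548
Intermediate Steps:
n*(-49 + j) = 28*(-49 - 42) = 28*(-91) = -2548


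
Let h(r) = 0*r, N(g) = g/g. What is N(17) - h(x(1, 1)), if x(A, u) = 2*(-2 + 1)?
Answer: 1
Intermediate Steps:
x(A, u) = -2 (x(A, u) = 2*(-1) = -2)
N(g) = 1
h(r) = 0
N(17) - h(x(1, 1)) = 1 - 1*0 = 1 + 0 = 1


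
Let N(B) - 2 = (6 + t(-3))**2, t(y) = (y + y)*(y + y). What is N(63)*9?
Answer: 15894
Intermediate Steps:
t(y) = 4*y**2 (t(y) = (2*y)*(2*y) = 4*y**2)
N(B) = 1766 (N(B) = 2 + (6 + 4*(-3)**2)**2 = 2 + (6 + 4*9)**2 = 2 + (6 + 36)**2 = 2 + 42**2 = 2 + 1764 = 1766)
N(63)*9 = 1766*9 = 15894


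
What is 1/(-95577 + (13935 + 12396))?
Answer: -1/69246 ≈ -1.4441e-5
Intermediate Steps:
1/(-95577 + (13935 + 12396)) = 1/(-95577 + 26331) = 1/(-69246) = -1/69246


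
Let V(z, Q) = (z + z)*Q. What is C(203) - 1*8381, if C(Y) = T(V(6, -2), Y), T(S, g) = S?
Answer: -8405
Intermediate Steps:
V(z, Q) = 2*Q*z (V(z, Q) = (2*z)*Q = 2*Q*z)
C(Y) = -24 (C(Y) = 2*(-2)*6 = -24)
C(203) - 1*8381 = -24 - 1*8381 = -24 - 8381 = -8405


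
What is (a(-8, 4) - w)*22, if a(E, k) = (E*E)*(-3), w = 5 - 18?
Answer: -3938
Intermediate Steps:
w = -13
a(E, k) = -3*E² (a(E, k) = E²*(-3) = -3*E²)
(a(-8, 4) - w)*22 = (-3*(-8)² - 1*(-13))*22 = (-3*64 + 13)*22 = (-192 + 13)*22 = -179*22 = -3938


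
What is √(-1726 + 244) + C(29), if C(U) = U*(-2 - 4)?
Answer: -174 + I*√1482 ≈ -174.0 + 38.497*I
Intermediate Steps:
C(U) = -6*U (C(U) = U*(-6) = -6*U)
√(-1726 + 244) + C(29) = √(-1726 + 244) - 6*29 = √(-1482) - 174 = I*√1482 - 174 = -174 + I*√1482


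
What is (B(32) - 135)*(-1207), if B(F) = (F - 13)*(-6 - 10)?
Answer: 529873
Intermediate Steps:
B(F) = 208 - 16*F (B(F) = (-13 + F)*(-16) = 208 - 16*F)
(B(32) - 135)*(-1207) = ((208 - 16*32) - 135)*(-1207) = ((208 - 512) - 135)*(-1207) = (-304 - 135)*(-1207) = -439*(-1207) = 529873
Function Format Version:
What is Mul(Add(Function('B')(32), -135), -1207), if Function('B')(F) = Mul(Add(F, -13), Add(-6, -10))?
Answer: 529873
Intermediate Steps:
Function('B')(F) = Add(208, Mul(-16, F)) (Function('B')(F) = Mul(Add(-13, F), -16) = Add(208, Mul(-16, F)))
Mul(Add(Function('B')(32), -135), -1207) = Mul(Add(Add(208, Mul(-16, 32)), -135), -1207) = Mul(Add(Add(208, -512), -135), -1207) = Mul(Add(-304, -135), -1207) = Mul(-439, -1207) = 529873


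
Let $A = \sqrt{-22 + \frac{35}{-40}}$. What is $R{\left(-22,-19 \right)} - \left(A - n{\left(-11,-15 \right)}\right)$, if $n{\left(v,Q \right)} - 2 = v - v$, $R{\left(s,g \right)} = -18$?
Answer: $-16 - \frac{i \sqrt{366}}{4} \approx -16.0 - 4.7828 i$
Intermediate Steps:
$A = \frac{i \sqrt{366}}{4}$ ($A = \sqrt{-22 + 35 \left(- \frac{1}{40}\right)} = \sqrt{-22 - \frac{7}{8}} = \sqrt{- \frac{183}{8}} = \frac{i \sqrt{366}}{4} \approx 4.7828 i$)
$n{\left(v,Q \right)} = 2$ ($n{\left(v,Q \right)} = 2 + \left(v - v\right) = 2 + 0 = 2$)
$R{\left(-22,-19 \right)} - \left(A - n{\left(-11,-15 \right)}\right) = -18 - \left(\frac{i \sqrt{366}}{4} - 2\right) = -18 - \left(-2 + \frac{i \sqrt{366}}{4}\right) = -18 + \left(2 - \frac{i \sqrt{366}}{4}\right) = -16 - \frac{i \sqrt{366}}{4}$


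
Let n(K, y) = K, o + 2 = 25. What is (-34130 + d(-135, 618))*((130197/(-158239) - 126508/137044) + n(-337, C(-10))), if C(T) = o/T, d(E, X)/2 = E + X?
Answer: 60905221504783852/5421426379 ≈ 1.1234e+7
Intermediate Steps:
o = 23 (o = -2 + 25 = 23)
d(E, X) = 2*E + 2*X (d(E, X) = 2*(E + X) = 2*E + 2*X)
C(T) = 23/T
(-34130 + d(-135, 618))*((130197/(-158239) - 126508/137044) + n(-337, C(-10))) = (-34130 + (2*(-135) + 2*618))*((130197/(-158239) - 126508/137044) - 337) = (-34130 + (-270 + 1236))*((130197*(-1/158239) - 126508*1/137044) - 337) = (-34130 + 966)*((-130197/158239 - 31627/34261) - 337) = -33164*(-9465304270/5421426379 - 337) = -33164*(-1836485993993/5421426379) = 60905221504783852/5421426379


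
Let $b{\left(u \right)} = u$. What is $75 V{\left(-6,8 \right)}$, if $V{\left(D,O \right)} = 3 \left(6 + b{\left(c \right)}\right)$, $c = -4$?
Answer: $450$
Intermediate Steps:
$V{\left(D,O \right)} = 6$ ($V{\left(D,O \right)} = 3 \left(6 - 4\right) = 3 \cdot 2 = 6$)
$75 V{\left(-6,8 \right)} = 75 \cdot 6 = 450$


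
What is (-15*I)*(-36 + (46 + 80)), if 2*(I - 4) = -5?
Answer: -2025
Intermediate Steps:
I = 3/2 (I = 4 + (½)*(-5) = 4 - 5/2 = 3/2 ≈ 1.5000)
(-15*I)*(-36 + (46 + 80)) = (-15*3/2)*(-36 + (46 + 80)) = -45*(-36 + 126)/2 = -45/2*90 = -2025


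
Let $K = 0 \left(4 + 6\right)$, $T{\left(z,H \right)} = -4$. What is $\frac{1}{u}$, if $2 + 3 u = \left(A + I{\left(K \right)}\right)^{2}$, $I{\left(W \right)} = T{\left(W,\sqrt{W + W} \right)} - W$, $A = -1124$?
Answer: $\frac{3}{1272382} \approx 2.3578 \cdot 10^{-6}$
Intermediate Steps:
$K = 0$ ($K = 0 \cdot 10 = 0$)
$I{\left(W \right)} = -4 - W$
$u = \frac{1272382}{3}$ ($u = - \frac{2}{3} + \frac{\left(-1124 - 4\right)^{2}}{3} = - \frac{2}{3} + \frac{\left(-1128\right)^{2}}{3} = - \frac{2}{3} + \frac{1}{3} \cdot 1272384 = - \frac{2}{3} + 424128 = \frac{1272382}{3} \approx 4.2413 \cdot 10^{5}$)
$\frac{1}{u} = \frac{1}{\frac{1272382}{3}} = \frac{3}{1272382}$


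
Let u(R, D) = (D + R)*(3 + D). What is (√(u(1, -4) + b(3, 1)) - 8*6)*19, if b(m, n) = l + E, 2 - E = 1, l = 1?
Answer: -912 + 19*√5 ≈ -869.51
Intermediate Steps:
u(R, D) = (3 + D)*(D + R)
E = 1 (E = 2 - 1*1 = 2 - 1 = 1)
b(m, n) = 2 (b(m, n) = 1 + 1 = 2)
(√(u(1, -4) + b(3, 1)) - 8*6)*19 = (√(((-4)² + 3*(-4) + 3*1 - 4*1) + 2) - 8*6)*19 = (√((16 - 12 + 3 - 4) + 2) - 48)*19 = (√(3 + 2) - 48)*19 = (√5 - 48)*19 = (-48 + √5)*19 = -912 + 19*√5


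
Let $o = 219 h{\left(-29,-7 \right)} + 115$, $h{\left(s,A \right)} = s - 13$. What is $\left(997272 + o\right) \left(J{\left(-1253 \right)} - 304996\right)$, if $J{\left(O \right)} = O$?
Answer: $-302631893061$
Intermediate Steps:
$h{\left(s,A \right)} = -13 + s$
$o = -9083$ ($o = 219 \left(-13 - 29\right) + 115 = 219 \left(-42\right) + 115 = -9198 + 115 = -9083$)
$\left(997272 + o\right) \left(J{\left(-1253 \right)} - 304996\right) = \left(997272 - 9083\right) \left(-1253 - 304996\right) = 988189 \left(-306249\right) = -302631893061$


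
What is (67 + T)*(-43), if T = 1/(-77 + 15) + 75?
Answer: -378529/62 ≈ -6105.3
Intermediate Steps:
T = 4649/62 (T = 1/(-62) + 75 = -1/62 + 75 = 4649/62 ≈ 74.984)
(67 + T)*(-43) = (67 + 4649/62)*(-43) = (8803/62)*(-43) = -378529/62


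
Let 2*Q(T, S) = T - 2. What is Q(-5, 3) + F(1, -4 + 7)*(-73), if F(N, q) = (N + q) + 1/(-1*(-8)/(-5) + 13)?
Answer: -34417/114 ≈ -301.90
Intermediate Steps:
Q(T, S) = -1 + T/2 (Q(T, S) = (T - 2)/2 = (-2 + T)/2 = -1 + T/2)
F(N, q) = 5/57 + N + q (F(N, q) = (N + q) + 1/(8*(-⅕) + 13) = (N + q) + 1/(-8/5 + 13) = (N + q) + 1/(57/5) = (N + q) + 5/57 = 5/57 + N + q)
Q(-5, 3) + F(1, -4 + 7)*(-73) = (-1 + (½)*(-5)) + (5/57 + 1 + (-4 + 7))*(-73) = (-1 - 5/2) + (5/57 + 1 + 3)*(-73) = -7/2 + (233/57)*(-73) = -7/2 - 17009/57 = -34417/114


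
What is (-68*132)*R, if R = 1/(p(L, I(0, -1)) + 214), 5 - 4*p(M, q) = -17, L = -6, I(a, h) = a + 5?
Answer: -17952/439 ≈ -40.893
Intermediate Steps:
I(a, h) = 5 + a
p(M, q) = 11/2 (p(M, q) = 5/4 - 1/4*(-17) = 5/4 + 17/4 = 11/2)
R = 2/439 (R = 1/(11/2 + 214) = 1/(439/2) = 2/439 ≈ 0.0045558)
(-68*132)*R = -68*132*(2/439) = -8976*2/439 = -17952/439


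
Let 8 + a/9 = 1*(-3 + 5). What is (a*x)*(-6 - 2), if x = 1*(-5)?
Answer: -2160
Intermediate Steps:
a = -54 (a = -72 + 9*(1*(-3 + 5)) = -72 + 9*(1*2) = -72 + 9*2 = -72 + 18 = -54)
x = -5
(a*x)*(-6 - 2) = (-54*(-5))*(-6 - 2) = 270*(-8) = -2160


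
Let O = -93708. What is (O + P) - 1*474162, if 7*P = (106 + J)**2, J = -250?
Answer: -3954354/7 ≈ -5.6491e+5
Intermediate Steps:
P = 20736/7 (P = (106 - 250)**2/7 = (1/7)*(-144)**2 = (1/7)*20736 = 20736/7 ≈ 2962.3)
(O + P) - 1*474162 = (-93708 + 20736/7) - 1*474162 = -635220/7 - 474162 = -3954354/7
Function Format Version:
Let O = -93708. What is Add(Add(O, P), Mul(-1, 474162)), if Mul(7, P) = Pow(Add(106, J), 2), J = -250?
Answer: Rational(-3954354, 7) ≈ -5.6491e+5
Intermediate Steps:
P = Rational(20736, 7) (P = Mul(Rational(1, 7), Pow(Add(106, -250), 2)) = Mul(Rational(1, 7), Pow(-144, 2)) = Mul(Rational(1, 7), 20736) = Rational(20736, 7) ≈ 2962.3)
Add(Add(O, P), Mul(-1, 474162)) = Add(Add(-93708, Rational(20736, 7)), Mul(-1, 474162)) = Add(Rational(-635220, 7), -474162) = Rational(-3954354, 7)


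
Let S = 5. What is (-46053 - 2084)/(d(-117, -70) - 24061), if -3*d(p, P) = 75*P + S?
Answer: 144411/66938 ≈ 2.1574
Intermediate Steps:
d(p, P) = -5/3 - 25*P (d(p, P) = -(75*P + 5)/3 = -(5 + 75*P)/3 = -5/3 - 25*P)
(-46053 - 2084)/(d(-117, -70) - 24061) = (-46053 - 2084)/((-5/3 - 25*(-70)) - 24061) = -48137/((-5/3 + 1750) - 24061) = -48137/(5245/3 - 24061) = -48137/(-66938/3) = -48137*(-3/66938) = 144411/66938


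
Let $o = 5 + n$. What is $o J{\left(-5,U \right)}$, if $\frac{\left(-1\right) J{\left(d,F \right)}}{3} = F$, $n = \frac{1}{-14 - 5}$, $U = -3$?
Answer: $\frac{846}{19} \approx 44.526$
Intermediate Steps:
$n = - \frac{1}{19}$ ($n = \frac{1}{-19} = - \frac{1}{19} \approx -0.052632$)
$J{\left(d,F \right)} = - 3 F$
$o = \frac{94}{19}$ ($o = 5 - \frac{1}{19} = \frac{94}{19} \approx 4.9474$)
$o J{\left(-5,U \right)} = \frac{94 \left(\left(-3\right) \left(-3\right)\right)}{19} = \frac{94}{19} \cdot 9 = \frac{846}{19}$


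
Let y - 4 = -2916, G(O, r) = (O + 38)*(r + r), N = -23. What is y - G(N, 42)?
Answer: -4172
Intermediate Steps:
G(O, r) = 2*r*(38 + O) (G(O, r) = (38 + O)*(2*r) = 2*r*(38 + O))
y = -2912 (y = 4 - 2916 = -2912)
y - G(N, 42) = -2912 - 2*42*(38 - 23) = -2912 - 2*42*15 = -2912 - 1*1260 = -2912 - 1260 = -4172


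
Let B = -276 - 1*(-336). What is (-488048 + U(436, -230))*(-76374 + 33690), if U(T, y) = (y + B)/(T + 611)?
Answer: 7270314869128/349 ≈ 2.0832e+10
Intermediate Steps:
B = 60 (B = -276 + 336 = 60)
U(T, y) = (60 + y)/(611 + T) (U(T, y) = (y + 60)/(T + 611) = (60 + y)/(611 + T))
(-488048 + U(436, -230))*(-76374 + 33690) = (-488048 + (60 - 230)/(611 + 436))*(-76374 + 33690) = (-488048 - 170/1047)*(-42684) = -510986426/1047*(-42684) = 7270314869128/349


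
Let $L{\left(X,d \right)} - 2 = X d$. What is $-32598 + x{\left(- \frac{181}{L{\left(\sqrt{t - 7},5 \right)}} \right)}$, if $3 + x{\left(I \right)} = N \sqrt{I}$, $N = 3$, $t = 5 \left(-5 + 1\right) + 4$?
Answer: $-32601 + 3 \sqrt{181} \sqrt{- \frac{1}{2 + 5 i \sqrt{23}}} \approx -32595.0 + 6.055 i$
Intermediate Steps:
$t = -16$ ($t = 5 \left(-4\right) + 4 = -20 + 4 = -16$)
$L{\left(X,d \right)} = 2 + X d$
$x{\left(I \right)} = -3 + 3 \sqrt{I}$
$-32598 + x{\left(- \frac{181}{L{\left(\sqrt{t - 7},5 \right)}} \right)} = -32598 - \left(3 - 3 \sqrt{- \frac{181}{2 + \sqrt{-16 - 7} \cdot 5}}\right) = -32598 - \left(3 - 3 \sqrt{- \frac{181}{2 + \sqrt{-23} \cdot 5}}\right) = -32598 - \left(3 - 3 \sqrt{- \frac{181}{2 + i \sqrt{23} \cdot 5}}\right) = -32598 - \left(3 - 3 \sqrt{- \frac{181}{2 + 5 i \sqrt{23}}}\right) = -32598 - \left(3 - 3 \sqrt{181} \sqrt{- \frac{1}{2 + 5 i \sqrt{23}}}\right) = -32601 + 3 \sqrt{181} \sqrt{- \frac{1}{2 + 5 i \sqrt{23}}}$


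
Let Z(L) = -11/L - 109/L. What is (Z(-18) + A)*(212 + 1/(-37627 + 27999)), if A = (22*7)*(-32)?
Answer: -7533829285/7221 ≈ -1.0433e+6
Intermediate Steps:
A = -4928 (A = 154*(-32) = -4928)
Z(L) = -120/L
(Z(-18) + A)*(212 + 1/(-37627 + 27999)) = (-120/(-18) - 4928)*(212 + 1/(-37627 + 27999)) = (-120*(-1/18) - 4928)*(212 + 1/(-9628)) = (20/3 - 4928)*(212 - 1/9628) = -14764/3*2041135/9628 = -7533829285/7221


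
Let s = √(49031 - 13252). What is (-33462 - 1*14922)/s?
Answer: -48384*√35779/35779 ≈ -255.79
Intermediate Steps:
s = √35779 ≈ 189.15
(-33462 - 1*14922)/s = (-33462 - 1*14922)/(√35779) = (-33462 - 14922)*(√35779/35779) = -48384*√35779/35779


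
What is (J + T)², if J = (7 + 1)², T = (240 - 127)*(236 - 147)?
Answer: 102434641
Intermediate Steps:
T = 10057 (T = 113*89 = 10057)
J = 64 (J = 8² = 64)
(J + T)² = (64 + 10057)² = 10121² = 102434641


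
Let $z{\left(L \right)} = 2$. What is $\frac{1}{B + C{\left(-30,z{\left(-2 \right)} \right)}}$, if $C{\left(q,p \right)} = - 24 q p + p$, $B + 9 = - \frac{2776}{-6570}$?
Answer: $\frac{3285}{4708793} \approx 0.00069763$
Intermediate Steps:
$B = - \frac{28177}{3285}$ ($B = -9 - \frac{2776}{-6570} = -9 - - \frac{1388}{3285} = -9 + \frac{1388}{3285} = - \frac{28177}{3285} \approx -8.5775$)
$C{\left(q,p \right)} = p - 24 p q$ ($C{\left(q,p \right)} = - 24 p q + p = p - 24 p q$)
$\frac{1}{B + C{\left(-30,z{\left(-2 \right)} \right)}} = \frac{1}{- \frac{28177}{3285} + 2 \left(1 - -720\right)} = \frac{1}{- \frac{28177}{3285} + 2 \left(1 + 720\right)} = \frac{1}{- \frac{28177}{3285} + 2 \cdot 721} = \frac{1}{- \frac{28177}{3285} + 1442} = \frac{1}{\frac{4708793}{3285}} = \frac{3285}{4708793}$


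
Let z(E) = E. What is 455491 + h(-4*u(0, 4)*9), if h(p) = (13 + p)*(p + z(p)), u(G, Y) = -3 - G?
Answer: 481627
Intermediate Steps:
h(p) = 2*p*(13 + p) (h(p) = (13 + p)*(p + p) = (13 + p)*(2*p) = 2*p*(13 + p))
455491 + h(-4*u(0, 4)*9) = 455491 + 2*(-4*(-3 - 1*0)*9)*(13 - 4*(-3 - 1*0)*9) = 455491 + 2*(-4*(-3 + 0)*9)*(13 - 4*(-3 + 0)*9) = 455491 + 2*(-4*(-3)*9)*(13 - 4*(-3)*9) = 455491 + 2*(12*9)*(13 + 12*9) = 455491 + 2*108*(13 + 108) = 455491 + 2*108*121 = 455491 + 26136 = 481627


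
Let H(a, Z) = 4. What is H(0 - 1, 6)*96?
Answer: 384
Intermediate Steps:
H(0 - 1, 6)*96 = 4*96 = 384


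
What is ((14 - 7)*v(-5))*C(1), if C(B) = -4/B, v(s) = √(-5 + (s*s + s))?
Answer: -28*√15 ≈ -108.44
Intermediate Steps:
v(s) = √(-5 + s + s²) (v(s) = √(-5 + (s² + s)) = √(-5 + (s + s²)) = √(-5 + s + s²))
((14 - 7)*v(-5))*C(1) = ((14 - 7)*√(-5 - 5 + (-5)²))*(-4/1) = (7*√(-5 - 5 + 25))*(-4*1) = (7*√15)*(-4) = -28*√15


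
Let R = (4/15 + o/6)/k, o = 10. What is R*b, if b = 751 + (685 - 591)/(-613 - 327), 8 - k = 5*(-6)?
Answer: 72587/1900 ≈ 38.204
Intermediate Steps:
k = 38 (k = 8 - 5*(-6) = 8 - 1*(-30) = 8 + 30 = 38)
b = 7509/10 (b = 751 + 94/(-940) = 751 + 94*(-1/940) = 751 - ⅒ = 7509/10 ≈ 750.90)
R = 29/570 (R = (4/15 + 10/6)/38 = (4*(1/15) + 10*(⅙))*(1/38) = (4/15 + 5/3)*(1/38) = (29/15)*(1/38) = 29/570 ≈ 0.050877)
R*b = (29/570)*(7509/10) = 72587/1900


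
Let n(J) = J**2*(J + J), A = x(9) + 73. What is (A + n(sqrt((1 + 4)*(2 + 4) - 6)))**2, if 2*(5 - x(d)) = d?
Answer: 242793/4 + 14112*sqrt(6) ≈ 95266.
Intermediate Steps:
x(d) = 5 - d/2
A = 147/2 (A = (5 - 1/2*9) + 73 = (5 - 9/2) + 73 = 1/2 + 73 = 147/2 ≈ 73.500)
n(J) = 2*J**3 (n(J) = J**2*(2*J) = 2*J**3)
(A + n(sqrt((1 + 4)*(2 + 4) - 6)))**2 = (147/2 + 2*(sqrt((1 + 4)*(2 + 4) - 6))**3)**2 = (147/2 + 2*(sqrt(5*6 - 6))**3)**2 = (147/2 + 2*(sqrt(30 - 6))**3)**2 = (147/2 + 2*(sqrt(24))**3)**2 = (147/2 + 2*(2*sqrt(6))**3)**2 = (147/2 + 2*(48*sqrt(6)))**2 = (147/2 + 96*sqrt(6))**2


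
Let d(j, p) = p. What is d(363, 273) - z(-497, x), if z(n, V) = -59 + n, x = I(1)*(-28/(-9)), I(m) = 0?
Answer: 829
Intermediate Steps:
x = 0 (x = 0*(-28/(-9)) = 0*(-28*(-1/9)) = 0*(28/9) = 0)
d(363, 273) - z(-497, x) = 273 - (-59 - 497) = 273 - 1*(-556) = 273 + 556 = 829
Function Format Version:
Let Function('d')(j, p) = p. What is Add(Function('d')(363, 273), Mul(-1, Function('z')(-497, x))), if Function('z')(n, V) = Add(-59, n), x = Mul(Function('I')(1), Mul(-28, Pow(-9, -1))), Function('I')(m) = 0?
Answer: 829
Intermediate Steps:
x = 0 (x = Mul(0, Mul(-28, Pow(-9, -1))) = Mul(0, Mul(-28, Rational(-1, 9))) = Mul(0, Rational(28, 9)) = 0)
Add(Function('d')(363, 273), Mul(-1, Function('z')(-497, x))) = Add(273, Mul(-1, Add(-59, -497))) = Add(273, Mul(-1, -556)) = Add(273, 556) = 829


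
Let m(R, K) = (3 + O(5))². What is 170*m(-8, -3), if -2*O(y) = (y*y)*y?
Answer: 1203685/2 ≈ 6.0184e+5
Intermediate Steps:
O(y) = -y³/2 (O(y) = -y*y*y/2 = -y²*y/2 = -y³/2)
m(R, K) = 14161/4 (m(R, K) = (3 - ½*5³)² = (3 - ½*125)² = (3 - 125/2)² = (-119/2)² = 14161/4)
170*m(-8, -3) = 170*(14161/4) = 1203685/2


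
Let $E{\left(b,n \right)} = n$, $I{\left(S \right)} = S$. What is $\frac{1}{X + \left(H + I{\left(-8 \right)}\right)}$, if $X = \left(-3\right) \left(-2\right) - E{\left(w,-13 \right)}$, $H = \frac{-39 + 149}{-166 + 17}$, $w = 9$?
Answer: $\frac{149}{1529} \approx 0.097449$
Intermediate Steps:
$H = - \frac{110}{149}$ ($H = \frac{110}{-149} = 110 \left(- \frac{1}{149}\right) = - \frac{110}{149} \approx -0.73825$)
$X = 19$ ($X = \left(-3\right) \left(-2\right) - -13 = 6 + 13 = 19$)
$\frac{1}{X + \left(H + I{\left(-8 \right)}\right)} = \frac{1}{19 - \frac{1302}{149}} = \frac{1}{\frac{1529}{149}} = \frac{149}{1529}$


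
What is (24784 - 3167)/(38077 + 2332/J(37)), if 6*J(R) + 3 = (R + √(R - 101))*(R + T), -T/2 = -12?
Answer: 1094631674013049/1928425827711569 + 36900737808*I/1928425827711569 ≈ 0.56763 + 1.9135e-5*I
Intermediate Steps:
T = 24 (T = -2*(-12) = 24)
J(R) = -½ + (24 + R)*(R + √(-101 + R))/6 (J(R) = -½ + ((R + √(R - 101))*(R + 24))/6 = -½ + ((R + √(-101 + R))*(24 + R))/6 = -½ + ((24 + R)*(R + √(-101 + R)))/6 = -½ + (24 + R)*(R + √(-101 + R))/6)
(24784 - 3167)/(38077 + 2332/J(37)) = (24784 - 3167)/(38077 + 2332/(-½ + 4*37 + 4*√(-101 + 37) + (⅙)*37² + (⅙)*37*√(-101 + 37))) = 21617/(38077 + 2332/(-½ + 148 + 4*√(-64) + (⅙)*1369 + (⅙)*37*√(-64))) = 21617/(38077 + 2332/(-½ + 148 + 4*(8*I) + 1369/6 + (⅙)*37*(8*I))) = 21617/(38077 + 2332/(-½ + 148 + 32*I + 1369/6 + 148*I/3)) = 21617/(38077 + 2332/(1127/3 + 244*I/3)) = 21617/(38077 + 2332*(9*(1127/3 - 244*I/3)/1329665)) = 21617/(38077 + 20988*(1127/3 - 244*I/3)/1329665)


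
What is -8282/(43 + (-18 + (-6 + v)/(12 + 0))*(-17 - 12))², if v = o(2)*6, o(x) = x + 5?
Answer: -4141/114242 ≈ -0.036248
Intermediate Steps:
o(x) = 5 + x
v = 42 (v = (5 + 2)*6 = 7*6 = 42)
-8282/(43 + (-18 + (-6 + v)/(12 + 0))*(-17 - 12))² = -8282/(43 + (-18 + (-6 + 42)/(12 + 0))*(-17 - 12))² = -8282/(43 + (-18 + 36/12)*(-29))² = -8282/(43 + (-18 + 36*(1/12))*(-29))² = -8282/(43 + (-18 + 3)*(-29))² = -8282/(43 - 15*(-29))² = -8282/(43 + 435)² = -8282/(478²) = -8282/228484 = -8282*1/228484 = -4141/114242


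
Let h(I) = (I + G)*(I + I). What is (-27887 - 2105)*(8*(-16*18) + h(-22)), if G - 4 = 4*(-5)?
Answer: 18954944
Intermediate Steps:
G = -16 (G = 4 + 4*(-5) = 4 - 20 = -16)
h(I) = 2*I*(-16 + I) (h(I) = (I - 16)*(I + I) = (-16 + I)*(2*I) = 2*I*(-16 + I))
(-27887 - 2105)*(8*(-16*18) + h(-22)) = (-27887 - 2105)*(8*(-16*18) + 2*(-22)*(-16 - 22)) = -29992*(8*(-288) + 2*(-22)*(-38)) = -29992*(-2304 + 1672) = -29992*(-632) = 18954944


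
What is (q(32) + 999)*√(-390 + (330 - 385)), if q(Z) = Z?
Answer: 1031*I*√445 ≈ 21749.0*I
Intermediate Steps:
(q(32) + 999)*√(-390 + (330 - 385)) = (32 + 999)*√(-390 + (330 - 385)) = 1031*√(-390 - 55) = 1031*√(-445) = 1031*(I*√445) = 1031*I*√445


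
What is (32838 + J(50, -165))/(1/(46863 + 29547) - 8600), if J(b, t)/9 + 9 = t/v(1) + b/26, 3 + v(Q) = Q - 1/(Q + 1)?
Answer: -33145741080/8542637987 ≈ -3.8800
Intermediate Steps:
v(Q) = -3 + Q - 1/(1 + Q) (v(Q) = -3 + (Q - 1/(Q + 1)) = -3 + (Q - 1/(1 + Q)) = -3 + Q - 1/(1 + Q))
J(b, t) = -81 - 18*t/5 + 9*b/26 (J(b, t) = -81 + 9*(t/(((-4 + 1**2 - 2*1)/(1 + 1))) + b/26) = -81 + 9*(t/(((-4 + 1 - 2)/2)) + b*(1/26)) = -81 + 9*(t/(((1/2)*(-5))) + b/26) = -81 + 9*(t/(-5/2) + b/26) = -81 + 9*(t*(-2/5) + b/26) = -81 + 9*(-2*t/5 + b/26) = -81 + (-18*t/5 + 9*b/26) = -81 - 18*t/5 + 9*b/26)
(32838 + J(50, -165))/(1/(46863 + 29547) - 8600) = (32838 + (-81 - 18/5*(-165) + (9/26)*50))/(1/(46863 + 29547) - 8600) = (32838 + (-81 + 594 + 225/13))/(1/76410 - 8600) = (32838 + 6894/13)/(1/76410 - 8600) = 433788/(13*(-657125999/76410)) = (433788/13)*(-76410/657125999) = -33145741080/8542637987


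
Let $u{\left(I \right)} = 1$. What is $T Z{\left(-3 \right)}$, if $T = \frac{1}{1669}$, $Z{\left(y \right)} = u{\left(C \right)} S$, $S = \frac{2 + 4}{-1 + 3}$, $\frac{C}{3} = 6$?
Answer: $\frac{3}{1669} \approx 0.0017975$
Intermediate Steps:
$C = 18$ ($C = 3 \cdot 6 = 18$)
$S = 3$ ($S = \frac{6}{2} = 6 \cdot \frac{1}{2} = 3$)
$Z{\left(y \right)} = 3$ ($Z{\left(y \right)} = 1 \cdot 3 = 3$)
$T = \frac{1}{1669} \approx 0.00059916$
$T Z{\left(-3 \right)} = \frac{1}{1669} \cdot 3 = \frac{3}{1669}$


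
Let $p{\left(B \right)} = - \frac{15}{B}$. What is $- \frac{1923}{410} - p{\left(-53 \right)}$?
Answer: $- \frac{108069}{21730} \approx -4.9733$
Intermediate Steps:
$- \frac{1923}{410} - p{\left(-53 \right)} = - \frac{1923}{410} - - \frac{15}{-53} = \left(-1923\right) \frac{1}{410} - \left(-15\right) \left(- \frac{1}{53}\right) = - \frac{1923}{410} - \frac{15}{53} = - \frac{108069}{21730}$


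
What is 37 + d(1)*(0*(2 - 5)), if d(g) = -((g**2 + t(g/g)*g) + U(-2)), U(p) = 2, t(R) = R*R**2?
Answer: 37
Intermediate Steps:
t(R) = R**3
d(g) = -2 - g - g**2 (d(g) = -((g**2 + (g/g)**3*g) + 2) = -((g**2 + 1**3*g) + 2) = -((g**2 + 1*g) + 2) = -((g**2 + g) + 2) = -((g + g**2) + 2) = -(2 + g + g**2) = -2 - g - g**2)
37 + d(1)*(0*(2 - 5)) = 37 + (-2 - 1*1 - 1*1**2)*(0*(2 - 5)) = 37 + (-2 - 1 - 1*1)*(0*(-3)) = 37 + (-2 - 1 - 1)*0 = 37 - 4*0 = 37 + 0 = 37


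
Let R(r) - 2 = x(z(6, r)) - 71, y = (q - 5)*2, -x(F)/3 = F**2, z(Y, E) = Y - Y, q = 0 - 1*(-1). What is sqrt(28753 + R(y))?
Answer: 2*sqrt(7171) ≈ 169.36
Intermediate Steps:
q = 1 (q = 0 + 1 = 1)
z(Y, E) = 0
x(F) = -3*F**2
y = -8 (y = (1 - 5)*2 = -4*2 = -8)
R(r) = -69 (R(r) = 2 + (-3*0**2 - 71) = 2 + (-3*0 - 71) = 2 + (0 - 71) = 2 - 71 = -69)
sqrt(28753 + R(y)) = sqrt(28753 - 69) = sqrt(28684) = 2*sqrt(7171)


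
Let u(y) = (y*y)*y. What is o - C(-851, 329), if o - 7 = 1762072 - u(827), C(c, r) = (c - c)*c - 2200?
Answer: -563845004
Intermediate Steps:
C(c, r) = -2200 (C(c, r) = 0*c - 2200 = 0 - 2200 = -2200)
u(y) = y**3 (u(y) = y**2*y = y**3)
o = -563847204 (o = 7 + (1762072 - 1*827**3) = 7 + (1762072 - 1*565609283) = 7 + (1762072 - 565609283) = 7 - 563847211 = -563847204)
o - C(-851, 329) = -563847204 - 1*(-2200) = -563847204 + 2200 = -563845004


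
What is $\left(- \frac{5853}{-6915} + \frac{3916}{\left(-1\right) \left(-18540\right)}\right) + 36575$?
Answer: $\frac{78153342521}{2136735} \approx 36576.0$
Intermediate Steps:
$\left(- \frac{5853}{-6915} + \frac{3916}{\left(-1\right) \left(-18540\right)}\right) + 36575 = \left(\left(-5853\right) \left(- \frac{1}{6915}\right) + \frac{3916}{18540}\right) + 36575 = \left(\frac{1951}{2305} + 3916 \cdot \frac{1}{18540}\right) + 36575 = \left(\frac{1951}{2305} + \frac{979}{4635}\right) + 36575 = \frac{2259896}{2136735} + 36575 = \frac{78153342521}{2136735}$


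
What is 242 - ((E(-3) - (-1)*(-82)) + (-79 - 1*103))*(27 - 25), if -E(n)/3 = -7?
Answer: 728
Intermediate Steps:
E(n) = 21 (E(n) = -3*(-7) = 21)
242 - ((E(-3) - (-1)*(-82)) + (-79 - 1*103))*(27 - 25) = 242 - ((21 - (-1)*(-82)) + (-79 - 1*103))*(27 - 25) = 242 - ((21 - 1*82) + (-79 - 103))*2 = 242 - ((21 - 82) - 182)*2 = 242 - (-61 - 182)*2 = 242 - (-243)*2 = 242 - 1*(-486) = 242 + 486 = 728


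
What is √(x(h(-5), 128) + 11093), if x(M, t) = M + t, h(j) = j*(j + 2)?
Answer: 106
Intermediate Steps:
h(j) = j*(2 + j)
√(x(h(-5), 128) + 11093) = √((-5*(2 - 5) + 128) + 11093) = √((-5*(-3) + 128) + 11093) = √((15 + 128) + 11093) = √(143 + 11093) = √11236 = 106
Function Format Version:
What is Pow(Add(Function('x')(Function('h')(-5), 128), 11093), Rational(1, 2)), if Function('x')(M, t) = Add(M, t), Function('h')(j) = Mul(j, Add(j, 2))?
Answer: 106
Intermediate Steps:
Function('h')(j) = Mul(j, Add(2, j))
Pow(Add(Function('x')(Function('h')(-5), 128), 11093), Rational(1, 2)) = Pow(Add(Add(Mul(-5, Add(2, -5)), 128), 11093), Rational(1, 2)) = Pow(Add(Add(Mul(-5, -3), 128), 11093), Rational(1, 2)) = Pow(Add(Add(15, 128), 11093), Rational(1, 2)) = Pow(Add(143, 11093), Rational(1, 2)) = Pow(11236, Rational(1, 2)) = 106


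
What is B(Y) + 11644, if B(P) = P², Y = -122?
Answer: 26528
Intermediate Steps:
B(Y) + 11644 = (-122)² + 11644 = 14884 + 11644 = 26528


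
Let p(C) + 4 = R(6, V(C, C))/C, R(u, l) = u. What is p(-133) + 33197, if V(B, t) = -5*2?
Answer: 4414663/133 ≈ 33193.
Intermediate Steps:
V(B, t) = -10
p(C) = -4 + 6/C
p(-133) + 33197 = (-4 + 6/(-133)) + 33197 = (-4 + 6*(-1/133)) + 33197 = (-4 - 6/133) + 33197 = -538/133 + 33197 = 4414663/133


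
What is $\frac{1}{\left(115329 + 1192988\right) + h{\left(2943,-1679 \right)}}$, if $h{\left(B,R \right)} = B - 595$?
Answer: $\frac{1}{1310665} \approx 7.6297 \cdot 10^{-7}$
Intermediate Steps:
$h{\left(B,R \right)} = -595 + B$ ($h{\left(B,R \right)} = B - 595 = -595 + B$)
$\frac{1}{\left(115329 + 1192988\right) + h{\left(2943,-1679 \right)}} = \frac{1}{\left(115329 + 1192988\right) + \left(-595 + 2943\right)} = \frac{1}{1308317 + 2348} = \frac{1}{1310665}$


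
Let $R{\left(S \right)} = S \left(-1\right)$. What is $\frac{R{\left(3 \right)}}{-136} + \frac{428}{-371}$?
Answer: $- \frac{57095}{50456} \approx -1.1316$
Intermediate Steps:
$R{\left(S \right)} = - S$
$\frac{R{\left(3 \right)}}{-136} + \frac{428}{-371} = \frac{\left(-1\right) 3}{-136} + \frac{428}{-371} = \left(-3\right) \left(- \frac{1}{136}\right) + 428 \left(- \frac{1}{371}\right) = \frac{3}{136} - \frac{428}{371} = - \frac{57095}{50456}$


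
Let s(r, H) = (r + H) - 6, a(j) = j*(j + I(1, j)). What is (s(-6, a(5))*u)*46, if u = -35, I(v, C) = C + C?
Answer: -101430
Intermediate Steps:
I(v, C) = 2*C
a(j) = 3*j**2 (a(j) = j*(j + 2*j) = j*(3*j) = 3*j**2)
s(r, H) = -6 + H + r (s(r, H) = (H + r) - 6 = -6 + H + r)
(s(-6, a(5))*u)*46 = ((-6 + 3*5**2 - 6)*(-35))*46 = ((-6 + 3*25 - 6)*(-35))*46 = ((-6 + 75 - 6)*(-35))*46 = (63*(-35))*46 = -2205*46 = -101430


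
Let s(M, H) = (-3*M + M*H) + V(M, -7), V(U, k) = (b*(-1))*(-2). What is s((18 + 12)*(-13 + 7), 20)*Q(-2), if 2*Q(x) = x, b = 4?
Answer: 3052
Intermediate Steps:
Q(x) = x/2
V(U, k) = 8 (V(U, k) = (4*(-1))*(-2) = -4*(-2) = 8)
s(M, H) = 8 - 3*M + H*M (s(M, H) = (-3*M + M*H) + 8 = (-3*M + H*M) + 8 = 8 - 3*M + H*M)
s((18 + 12)*(-13 + 7), 20)*Q(-2) = (8 - 3*(18 + 12)*(-13 + 7) + 20*((18 + 12)*(-13 + 7)))*((½)*(-2)) = (8 - 90*(-6) + 20*(30*(-6)))*(-1) = (8 - 3*(-180) + 20*(-180))*(-1) = (8 + 540 - 3600)*(-1) = -3052*(-1) = 3052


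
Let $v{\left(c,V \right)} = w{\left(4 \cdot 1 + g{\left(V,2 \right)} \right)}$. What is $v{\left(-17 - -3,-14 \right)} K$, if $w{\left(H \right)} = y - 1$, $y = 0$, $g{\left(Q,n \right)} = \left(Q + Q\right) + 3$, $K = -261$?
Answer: $261$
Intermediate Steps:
$g{\left(Q,n \right)} = 3 + 2 Q$ ($g{\left(Q,n \right)} = 2 Q + 3 = 3 + 2 Q$)
$w{\left(H \right)} = -1$ ($w{\left(H \right)} = 0 - 1 = -1$)
$v{\left(c,V \right)} = -1$
$v{\left(-17 - -3,-14 \right)} K = \left(-1\right) \left(-261\right) = 261$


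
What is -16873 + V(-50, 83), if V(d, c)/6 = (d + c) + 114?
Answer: -15991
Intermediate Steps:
V(d, c) = 684 + 6*c + 6*d (V(d, c) = 6*((d + c) + 114) = 6*((c + d) + 114) = 6*(114 + c + d) = 684 + 6*c + 6*d)
-16873 + V(-50, 83) = -16873 + (684 + 6*83 + 6*(-50)) = -16873 + (684 + 498 - 300) = -16873 + 882 = -15991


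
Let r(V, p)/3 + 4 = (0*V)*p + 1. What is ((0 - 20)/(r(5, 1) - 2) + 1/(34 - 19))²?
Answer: 96721/27225 ≈ 3.5527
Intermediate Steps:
r(V, p) = -9 (r(V, p) = -12 + 3*((0*V)*p + 1) = -12 + 3*(0*p + 1) = -12 + 3*(0 + 1) = -12 + 3*1 = -12 + 3 = -9)
((0 - 20)/(r(5, 1) - 2) + 1/(34 - 19))² = ((0 - 20)/(-9 - 2) + 1/(34 - 19))² = (-20/(-11) + 1/15)² = (-20*(-1/11) + 1/15)² = (20/11 + 1/15)² = (311/165)² = 96721/27225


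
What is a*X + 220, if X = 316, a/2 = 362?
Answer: 229004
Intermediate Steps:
a = 724 (a = 2*362 = 724)
a*X + 220 = 724*316 + 220 = 228784 + 220 = 229004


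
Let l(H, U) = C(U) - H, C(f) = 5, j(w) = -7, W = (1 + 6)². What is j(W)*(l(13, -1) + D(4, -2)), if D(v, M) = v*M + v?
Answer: 84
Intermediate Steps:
W = 49 (W = 7² = 49)
D(v, M) = v + M*v (D(v, M) = M*v + v = v + M*v)
l(H, U) = 5 - H
j(W)*(l(13, -1) + D(4, -2)) = -7*((5 - 1*13) + 4*(1 - 2)) = -7*((5 - 13) + 4*(-1)) = -7*(-8 - 4) = -7*(-12) = 84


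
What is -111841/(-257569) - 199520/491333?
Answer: 3561007173/126552149477 ≈ 0.028139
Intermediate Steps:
-111841/(-257569) - 199520/491333 = -111841*(-1/257569) - 199520*1/491333 = 111841/257569 - 199520/491333 = 3561007173/126552149477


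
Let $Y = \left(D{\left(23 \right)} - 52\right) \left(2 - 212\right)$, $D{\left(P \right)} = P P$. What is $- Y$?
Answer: $100170$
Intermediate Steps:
$D{\left(P \right)} = P^{2}$
$Y = -100170$ ($Y = \left(23^{2} - 52\right) \left(2 - 212\right) = \left(529 - 52\right) \left(2 - 212\right) = 477 \left(-210\right) = -100170$)
$- Y = \left(-1\right) \left(-100170\right) = 100170$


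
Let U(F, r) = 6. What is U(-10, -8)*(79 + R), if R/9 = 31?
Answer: 2148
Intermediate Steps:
R = 279 (R = 9*31 = 279)
U(-10, -8)*(79 + R) = 6*(79 + 279) = 6*358 = 2148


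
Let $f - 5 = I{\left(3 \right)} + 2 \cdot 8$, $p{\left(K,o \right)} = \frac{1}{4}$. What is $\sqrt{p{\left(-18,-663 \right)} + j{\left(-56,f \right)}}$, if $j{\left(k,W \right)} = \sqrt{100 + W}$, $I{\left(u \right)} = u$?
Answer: $\frac{\sqrt{1 + 8 \sqrt{31}}}{2} \approx 3.3742$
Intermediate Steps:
$p{\left(K,o \right)} = \frac{1}{4}$
$f = 24$ ($f = 5 + \left(3 + 2 \cdot 8\right) = 5 + \left(3 + 16\right) = 5 + 19 = 24$)
$\sqrt{p{\left(-18,-663 \right)} + j{\left(-56,f \right)}} = \sqrt{\frac{1}{4} + \sqrt{100 + 24}} = \sqrt{\frac{1}{4} + \sqrt{124}} = \sqrt{\frac{1}{4} + 2 \sqrt{31}}$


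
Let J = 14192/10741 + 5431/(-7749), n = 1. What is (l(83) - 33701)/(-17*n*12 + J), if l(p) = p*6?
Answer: 2763552394827/16927690399 ≈ 163.26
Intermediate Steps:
l(p) = 6*p
J = 51639437/83232009 (J = 14192*(1/10741) + 5431*(-1/7749) = 14192/10741 - 5431/7749 = 51639437/83232009 ≈ 0.62043)
(l(83) - 33701)/(-17*n*12 + J) = (6*83 - 33701)/(-17*1*12 + 51639437/83232009) = (498 - 33701)/(-17*12 + 51639437/83232009) = -33203/(-204 + 51639437/83232009) = -33203/(-16927690399/83232009) = -33203*(-83232009/16927690399) = 2763552394827/16927690399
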